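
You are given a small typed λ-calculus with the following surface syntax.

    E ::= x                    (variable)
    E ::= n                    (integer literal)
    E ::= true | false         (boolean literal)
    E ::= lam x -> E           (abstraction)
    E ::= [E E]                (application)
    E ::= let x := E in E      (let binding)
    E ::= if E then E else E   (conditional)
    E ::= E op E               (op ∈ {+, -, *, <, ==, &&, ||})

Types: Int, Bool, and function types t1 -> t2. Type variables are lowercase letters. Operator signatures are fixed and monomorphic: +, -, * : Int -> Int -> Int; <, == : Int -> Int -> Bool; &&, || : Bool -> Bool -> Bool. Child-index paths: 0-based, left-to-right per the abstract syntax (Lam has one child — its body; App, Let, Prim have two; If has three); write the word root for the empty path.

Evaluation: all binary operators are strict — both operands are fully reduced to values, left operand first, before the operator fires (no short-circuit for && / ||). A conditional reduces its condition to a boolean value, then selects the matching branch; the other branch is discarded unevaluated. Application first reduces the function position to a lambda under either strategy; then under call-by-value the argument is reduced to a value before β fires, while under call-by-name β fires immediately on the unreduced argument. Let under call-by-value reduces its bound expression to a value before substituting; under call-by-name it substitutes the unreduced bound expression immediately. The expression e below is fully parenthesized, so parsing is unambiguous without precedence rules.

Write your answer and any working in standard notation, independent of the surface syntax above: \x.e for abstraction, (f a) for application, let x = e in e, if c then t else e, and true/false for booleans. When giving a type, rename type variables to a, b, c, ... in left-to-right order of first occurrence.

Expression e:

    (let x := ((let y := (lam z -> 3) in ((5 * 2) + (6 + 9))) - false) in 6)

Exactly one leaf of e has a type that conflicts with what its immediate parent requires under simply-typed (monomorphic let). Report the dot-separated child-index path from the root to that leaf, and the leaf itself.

Answer: 0.1 : false

Trace:
\z._ : a -> Int
let y : a -> Int
  unify Int ~ Int
  unify Int ~ Int
  unify Int ~ Int
  unify Int ~ Int
  unify Int ~ Int
  unify Int ~ Int
  unify Int ~ Int
  unify Bool ~ Int
  FAIL: mismatch Bool ~ Int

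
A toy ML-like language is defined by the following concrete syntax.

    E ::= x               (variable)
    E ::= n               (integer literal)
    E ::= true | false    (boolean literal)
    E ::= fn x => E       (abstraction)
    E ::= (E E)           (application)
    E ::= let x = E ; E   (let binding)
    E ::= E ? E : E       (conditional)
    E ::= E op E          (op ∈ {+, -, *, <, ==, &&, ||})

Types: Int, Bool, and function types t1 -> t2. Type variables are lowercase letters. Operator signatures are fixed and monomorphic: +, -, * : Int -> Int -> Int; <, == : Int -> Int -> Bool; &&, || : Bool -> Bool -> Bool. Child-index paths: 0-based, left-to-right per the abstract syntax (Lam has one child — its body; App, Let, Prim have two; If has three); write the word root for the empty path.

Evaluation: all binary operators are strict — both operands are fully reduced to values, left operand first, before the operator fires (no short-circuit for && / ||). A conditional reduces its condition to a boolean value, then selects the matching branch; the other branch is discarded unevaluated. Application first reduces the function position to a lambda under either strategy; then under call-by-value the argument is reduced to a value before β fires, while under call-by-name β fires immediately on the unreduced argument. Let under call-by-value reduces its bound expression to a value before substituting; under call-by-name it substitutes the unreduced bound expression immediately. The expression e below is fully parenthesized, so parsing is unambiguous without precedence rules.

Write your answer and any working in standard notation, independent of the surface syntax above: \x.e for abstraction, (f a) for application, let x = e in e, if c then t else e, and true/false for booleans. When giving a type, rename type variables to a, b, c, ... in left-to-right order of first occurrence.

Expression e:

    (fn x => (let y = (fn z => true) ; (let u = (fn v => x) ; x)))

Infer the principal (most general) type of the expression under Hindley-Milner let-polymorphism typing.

Trace:
\z._ : b -> Bool
let y : forall. b -> Bool
x : a
\v._ : c -> a
let u : forall. c -> a
x : a
\x._ : a -> a

Answer: a -> a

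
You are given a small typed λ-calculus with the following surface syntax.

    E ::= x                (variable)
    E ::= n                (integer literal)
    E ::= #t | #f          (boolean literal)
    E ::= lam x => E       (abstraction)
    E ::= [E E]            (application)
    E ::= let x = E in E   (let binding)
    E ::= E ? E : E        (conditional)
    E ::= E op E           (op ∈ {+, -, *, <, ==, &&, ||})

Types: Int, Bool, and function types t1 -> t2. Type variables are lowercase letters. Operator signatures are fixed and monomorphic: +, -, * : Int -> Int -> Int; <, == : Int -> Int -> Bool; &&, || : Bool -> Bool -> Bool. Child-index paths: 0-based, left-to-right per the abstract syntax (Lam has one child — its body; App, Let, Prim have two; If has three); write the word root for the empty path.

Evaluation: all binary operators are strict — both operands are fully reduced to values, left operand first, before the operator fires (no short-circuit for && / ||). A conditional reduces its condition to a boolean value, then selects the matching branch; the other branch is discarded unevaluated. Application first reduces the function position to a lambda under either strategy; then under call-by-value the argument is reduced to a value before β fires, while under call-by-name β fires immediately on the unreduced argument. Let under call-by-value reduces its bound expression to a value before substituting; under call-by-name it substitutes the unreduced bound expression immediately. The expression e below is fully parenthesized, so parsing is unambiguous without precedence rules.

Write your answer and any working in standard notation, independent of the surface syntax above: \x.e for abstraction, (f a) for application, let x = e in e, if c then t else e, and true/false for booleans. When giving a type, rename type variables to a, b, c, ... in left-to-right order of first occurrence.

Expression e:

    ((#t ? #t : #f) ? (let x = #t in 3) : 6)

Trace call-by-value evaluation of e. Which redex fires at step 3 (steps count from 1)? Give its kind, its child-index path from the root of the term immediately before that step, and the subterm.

Answer: let at root : (let x = true in 3)

Trace:
step 0: (if (if true then true else false) then (let x = true in 3) else 6)
step 1: [if@0] (if true then (let x = true in 3) else 6)
step 2: [if@root] (let x = true in 3)
step 3: [let@root] 3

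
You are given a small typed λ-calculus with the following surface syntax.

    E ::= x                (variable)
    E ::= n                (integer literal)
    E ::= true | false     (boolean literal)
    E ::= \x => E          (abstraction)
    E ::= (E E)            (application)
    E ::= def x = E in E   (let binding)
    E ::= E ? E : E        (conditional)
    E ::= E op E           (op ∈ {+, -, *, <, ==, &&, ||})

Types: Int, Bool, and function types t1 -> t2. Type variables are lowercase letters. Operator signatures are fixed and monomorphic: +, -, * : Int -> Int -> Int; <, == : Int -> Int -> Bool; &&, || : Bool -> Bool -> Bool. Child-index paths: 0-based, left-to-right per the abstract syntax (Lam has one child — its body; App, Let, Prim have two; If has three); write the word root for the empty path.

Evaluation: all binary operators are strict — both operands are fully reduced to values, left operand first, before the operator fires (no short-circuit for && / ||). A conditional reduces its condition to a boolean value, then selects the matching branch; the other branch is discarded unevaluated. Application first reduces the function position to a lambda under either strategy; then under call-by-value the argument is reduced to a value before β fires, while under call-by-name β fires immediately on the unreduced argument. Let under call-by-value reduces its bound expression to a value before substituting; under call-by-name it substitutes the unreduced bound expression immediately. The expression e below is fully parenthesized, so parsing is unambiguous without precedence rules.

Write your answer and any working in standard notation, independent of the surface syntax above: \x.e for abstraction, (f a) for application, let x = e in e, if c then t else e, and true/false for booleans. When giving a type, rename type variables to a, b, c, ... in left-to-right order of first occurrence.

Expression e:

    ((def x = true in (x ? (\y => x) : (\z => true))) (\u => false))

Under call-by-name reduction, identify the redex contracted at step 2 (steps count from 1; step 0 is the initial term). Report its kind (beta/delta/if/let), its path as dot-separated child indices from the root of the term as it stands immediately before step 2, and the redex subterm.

Answer: if at 0 : (if true then (\y.true) else (\z.true))

Working:
step 0: ((let x = true in (if x then (\y.x) else (\z.true))) (\u.false))
step 1: [let@0] ((if true then (\y.true) else (\z.true)) (\u.false))
step 2: [if@0] ((\y.true) (\u.false))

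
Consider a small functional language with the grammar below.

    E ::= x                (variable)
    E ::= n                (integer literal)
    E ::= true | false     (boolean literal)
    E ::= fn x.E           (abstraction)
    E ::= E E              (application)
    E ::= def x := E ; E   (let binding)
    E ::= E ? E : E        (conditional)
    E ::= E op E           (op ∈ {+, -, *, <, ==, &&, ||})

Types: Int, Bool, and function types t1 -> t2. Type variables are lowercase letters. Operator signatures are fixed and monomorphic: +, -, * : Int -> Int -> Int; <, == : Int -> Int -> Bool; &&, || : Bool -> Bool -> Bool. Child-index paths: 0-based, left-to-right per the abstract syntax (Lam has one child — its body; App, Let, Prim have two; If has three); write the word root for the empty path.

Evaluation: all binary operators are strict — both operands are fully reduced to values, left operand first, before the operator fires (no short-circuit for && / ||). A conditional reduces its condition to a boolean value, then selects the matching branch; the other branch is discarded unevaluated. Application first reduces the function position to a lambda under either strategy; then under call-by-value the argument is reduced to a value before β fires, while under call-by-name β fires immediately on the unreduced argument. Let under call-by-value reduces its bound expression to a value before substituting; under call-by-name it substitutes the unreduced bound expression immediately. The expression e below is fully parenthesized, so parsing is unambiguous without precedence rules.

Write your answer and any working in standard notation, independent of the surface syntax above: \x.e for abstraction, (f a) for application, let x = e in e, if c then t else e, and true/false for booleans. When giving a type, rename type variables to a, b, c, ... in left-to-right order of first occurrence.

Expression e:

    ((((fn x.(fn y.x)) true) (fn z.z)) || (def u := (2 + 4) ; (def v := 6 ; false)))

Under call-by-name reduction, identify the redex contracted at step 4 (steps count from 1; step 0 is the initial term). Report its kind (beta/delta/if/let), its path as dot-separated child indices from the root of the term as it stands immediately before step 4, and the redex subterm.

Working:
step 0: ((((\x.(\y.x)) true) (\z.z)) || (let u = (2 + 4) in (let v = 6 in false)))
step 1: [beta@0.0] (((\y.true) (\z.z)) || (let u = (2 + 4) in (let v = 6 in false)))
step 2: [beta@0] (true || (let u = (2 + 4) in (let v = 6 in false)))
step 3: [let@1] (true || (let v = 6 in false))
step 4: [let@1] (true || false)

Answer: let at 1 : (let v = 6 in false)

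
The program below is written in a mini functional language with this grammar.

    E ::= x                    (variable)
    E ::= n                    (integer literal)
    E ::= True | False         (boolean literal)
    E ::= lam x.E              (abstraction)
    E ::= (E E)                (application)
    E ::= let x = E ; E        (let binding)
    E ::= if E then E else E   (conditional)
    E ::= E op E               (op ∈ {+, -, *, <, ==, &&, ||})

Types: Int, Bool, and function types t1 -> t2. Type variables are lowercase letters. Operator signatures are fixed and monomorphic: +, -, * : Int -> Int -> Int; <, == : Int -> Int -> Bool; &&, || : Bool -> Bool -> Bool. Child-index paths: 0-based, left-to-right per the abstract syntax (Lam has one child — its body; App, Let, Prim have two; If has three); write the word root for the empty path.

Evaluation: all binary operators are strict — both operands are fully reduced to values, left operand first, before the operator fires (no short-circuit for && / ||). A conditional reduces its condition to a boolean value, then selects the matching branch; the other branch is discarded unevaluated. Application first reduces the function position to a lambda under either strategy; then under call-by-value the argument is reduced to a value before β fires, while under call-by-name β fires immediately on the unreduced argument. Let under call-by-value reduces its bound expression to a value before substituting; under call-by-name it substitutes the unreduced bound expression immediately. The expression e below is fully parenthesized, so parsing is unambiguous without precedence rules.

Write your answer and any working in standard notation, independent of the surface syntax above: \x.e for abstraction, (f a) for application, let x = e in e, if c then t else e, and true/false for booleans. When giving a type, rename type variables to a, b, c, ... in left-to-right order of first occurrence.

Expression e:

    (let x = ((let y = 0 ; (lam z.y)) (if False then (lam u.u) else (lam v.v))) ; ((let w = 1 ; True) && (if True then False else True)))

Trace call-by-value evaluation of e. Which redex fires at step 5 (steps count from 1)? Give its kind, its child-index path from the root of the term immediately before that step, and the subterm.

Trace:
step 0: (let x = ((let y = 0 in (\z.y)) (if false then (\u.u) else (\v.v))) in ((let w = 1 in true) && (if true then false else true)))
step 1: [let@0.0] (let x = ((\z.0) (if false then (\u.u) else (\v.v))) in ((let w = 1 in true) && (if true then false else true)))
step 2: [if@0.1] (let x = ((\z.0) (\v.v)) in ((let w = 1 in true) && (if true then false else true)))
step 3: [beta@0] (let x = 0 in ((let w = 1 in true) && (if true then false else true)))
step 4: [let@root] ((let w = 1 in true) && (if true then false else true))
step 5: [let@0] (true && (if true then false else true))

Answer: let at 0 : (let w = 1 in true)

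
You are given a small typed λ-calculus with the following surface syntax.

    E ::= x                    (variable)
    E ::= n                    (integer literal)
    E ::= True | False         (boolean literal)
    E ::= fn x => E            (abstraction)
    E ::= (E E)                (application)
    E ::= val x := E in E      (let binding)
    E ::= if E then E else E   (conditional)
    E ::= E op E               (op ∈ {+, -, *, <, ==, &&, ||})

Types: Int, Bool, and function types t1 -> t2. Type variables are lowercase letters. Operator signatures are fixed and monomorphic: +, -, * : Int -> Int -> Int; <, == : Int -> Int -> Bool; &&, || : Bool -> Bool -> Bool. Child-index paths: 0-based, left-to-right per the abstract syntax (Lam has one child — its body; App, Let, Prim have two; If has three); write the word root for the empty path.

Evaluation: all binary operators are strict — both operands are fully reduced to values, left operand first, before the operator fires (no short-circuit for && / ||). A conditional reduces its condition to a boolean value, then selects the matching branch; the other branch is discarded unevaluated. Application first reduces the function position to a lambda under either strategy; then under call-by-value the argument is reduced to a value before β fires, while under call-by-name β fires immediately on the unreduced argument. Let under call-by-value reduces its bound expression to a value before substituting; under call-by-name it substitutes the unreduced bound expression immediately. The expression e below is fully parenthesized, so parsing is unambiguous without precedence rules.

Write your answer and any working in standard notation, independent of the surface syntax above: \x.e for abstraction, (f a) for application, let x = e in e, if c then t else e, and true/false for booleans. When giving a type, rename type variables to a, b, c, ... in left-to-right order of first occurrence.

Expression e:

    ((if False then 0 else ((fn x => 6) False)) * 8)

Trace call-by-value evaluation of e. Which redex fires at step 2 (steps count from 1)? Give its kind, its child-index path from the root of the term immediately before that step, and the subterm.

Working:
step 0: ((if false then 0 else ((\x.6) false)) * 8)
step 1: [if@0] (((\x.6) false) * 8)
step 2: [beta@0] (6 * 8)

Answer: beta at 0 : ((\x.6) false)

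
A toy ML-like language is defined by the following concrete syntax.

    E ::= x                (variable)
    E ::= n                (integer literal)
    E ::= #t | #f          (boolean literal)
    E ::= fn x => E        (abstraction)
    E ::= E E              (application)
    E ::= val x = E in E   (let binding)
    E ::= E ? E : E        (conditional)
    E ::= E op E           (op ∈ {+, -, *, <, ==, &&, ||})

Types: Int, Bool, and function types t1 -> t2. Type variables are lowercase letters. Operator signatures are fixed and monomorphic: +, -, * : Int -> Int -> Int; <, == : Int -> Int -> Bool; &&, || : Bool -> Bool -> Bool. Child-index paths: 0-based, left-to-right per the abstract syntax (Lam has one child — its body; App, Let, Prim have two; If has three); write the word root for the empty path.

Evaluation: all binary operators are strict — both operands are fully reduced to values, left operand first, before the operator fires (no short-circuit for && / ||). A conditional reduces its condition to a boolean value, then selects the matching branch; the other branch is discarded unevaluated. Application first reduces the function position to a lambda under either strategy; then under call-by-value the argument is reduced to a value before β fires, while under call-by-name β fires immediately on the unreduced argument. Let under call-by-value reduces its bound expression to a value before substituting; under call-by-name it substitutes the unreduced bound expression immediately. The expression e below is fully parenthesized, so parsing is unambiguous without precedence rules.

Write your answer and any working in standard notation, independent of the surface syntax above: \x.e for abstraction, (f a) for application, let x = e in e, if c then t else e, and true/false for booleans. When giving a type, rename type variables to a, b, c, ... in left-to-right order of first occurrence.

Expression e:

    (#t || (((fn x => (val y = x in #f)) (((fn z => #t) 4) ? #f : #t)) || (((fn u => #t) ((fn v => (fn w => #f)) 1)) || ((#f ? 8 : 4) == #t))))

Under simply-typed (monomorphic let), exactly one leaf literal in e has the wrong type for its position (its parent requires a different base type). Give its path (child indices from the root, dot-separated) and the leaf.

Derivation:
  unify Bool ~ Bool
x : a
let y : a
\x._ : a -> Bool
\z._ : b -> Bool
  unify b -> Bool ~ Int -> c
  unify b ~ Int
  unify Bool ~ c
_ _ : Bool
  unify Bool ~ Bool
  unify Bool ~ Bool
  unify a -> Bool ~ Bool -> d
  unify a ~ Bool
  unify Bool ~ d
_ _ : Bool
  unify Bool ~ Bool
\u._ : e -> Bool
\w._ : g -> Bool
\v._ : f -> g -> Bool
  unify f -> g -> Bool ~ Int -> h
  unify f ~ Int
  unify g -> Bool ~ h
_ _ : g -> Bool
  unify e -> Bool ~ (g -> Bool) -> i
  unify e ~ g -> Bool
  unify Bool ~ i
_ _ : Bool
  unify Bool ~ Bool
  unify Bool ~ Bool
  unify Int ~ Int
  unify Int ~ Int
  unify Bool ~ Int
  FAIL: mismatch Bool ~ Int

Answer: 1.1.1.1 : true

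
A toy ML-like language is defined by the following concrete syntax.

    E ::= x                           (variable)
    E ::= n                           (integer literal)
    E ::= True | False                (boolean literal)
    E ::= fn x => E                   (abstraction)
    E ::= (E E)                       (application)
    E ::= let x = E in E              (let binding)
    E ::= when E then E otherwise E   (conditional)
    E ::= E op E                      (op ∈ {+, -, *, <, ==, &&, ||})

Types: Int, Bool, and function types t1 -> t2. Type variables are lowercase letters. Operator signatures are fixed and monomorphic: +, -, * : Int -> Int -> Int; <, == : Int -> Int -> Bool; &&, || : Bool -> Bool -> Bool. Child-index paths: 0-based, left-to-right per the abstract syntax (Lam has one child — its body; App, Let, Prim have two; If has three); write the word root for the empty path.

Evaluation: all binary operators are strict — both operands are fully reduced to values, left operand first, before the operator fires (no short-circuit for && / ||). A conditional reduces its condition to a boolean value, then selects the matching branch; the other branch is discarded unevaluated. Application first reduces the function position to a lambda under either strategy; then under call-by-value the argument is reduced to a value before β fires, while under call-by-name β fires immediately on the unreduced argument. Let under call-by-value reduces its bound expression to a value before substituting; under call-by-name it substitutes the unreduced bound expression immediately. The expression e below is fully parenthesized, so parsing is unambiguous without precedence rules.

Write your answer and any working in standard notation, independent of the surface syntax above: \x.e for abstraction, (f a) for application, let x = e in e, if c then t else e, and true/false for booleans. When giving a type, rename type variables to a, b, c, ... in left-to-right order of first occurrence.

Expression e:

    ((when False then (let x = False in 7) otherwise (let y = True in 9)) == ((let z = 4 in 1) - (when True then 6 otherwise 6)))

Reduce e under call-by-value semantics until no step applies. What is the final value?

Answer: false

Working:
step 0: ((if false then (let x = false in 7) else (let y = true in 9)) == ((let z = 4 in 1) - (if true then 6 else 6)))
step 1: [if@0] ((let y = true in 9) == ((let z = 4 in 1) - (if true then 6 else 6)))
step 2: [let@0] (9 == ((let z = 4 in 1) - (if true then 6 else 6)))
step 3: [let@1.0] (9 == (1 - (if true then 6 else 6)))
step 4: [if@1.1] (9 == (1 - 6))
step 5: [delta@1] (9 == -5)
step 6: [delta@root] false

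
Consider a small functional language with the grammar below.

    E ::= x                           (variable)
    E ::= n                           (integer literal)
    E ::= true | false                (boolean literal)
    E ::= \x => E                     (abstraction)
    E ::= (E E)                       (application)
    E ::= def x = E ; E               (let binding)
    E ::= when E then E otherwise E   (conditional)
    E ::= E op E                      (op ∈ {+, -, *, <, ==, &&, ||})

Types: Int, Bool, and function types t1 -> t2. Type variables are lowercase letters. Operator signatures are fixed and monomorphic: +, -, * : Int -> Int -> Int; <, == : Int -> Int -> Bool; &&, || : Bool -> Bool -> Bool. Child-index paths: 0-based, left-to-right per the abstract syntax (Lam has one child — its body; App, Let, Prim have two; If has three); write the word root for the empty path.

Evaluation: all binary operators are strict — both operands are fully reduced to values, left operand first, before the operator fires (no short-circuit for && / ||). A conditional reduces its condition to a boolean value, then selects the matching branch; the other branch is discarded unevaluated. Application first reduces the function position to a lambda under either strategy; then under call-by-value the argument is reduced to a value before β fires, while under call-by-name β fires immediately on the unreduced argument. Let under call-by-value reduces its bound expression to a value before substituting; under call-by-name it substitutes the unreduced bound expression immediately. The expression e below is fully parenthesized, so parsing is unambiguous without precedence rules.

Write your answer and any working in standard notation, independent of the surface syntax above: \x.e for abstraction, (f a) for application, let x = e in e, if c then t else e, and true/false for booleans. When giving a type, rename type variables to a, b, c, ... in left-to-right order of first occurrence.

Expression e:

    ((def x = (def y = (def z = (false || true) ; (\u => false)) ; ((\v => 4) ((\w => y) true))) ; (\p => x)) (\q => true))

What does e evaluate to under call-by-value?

Trace:
step 0: ((let x = (let y = (let z = (false || true) in (\u.false)) in ((\v.4) ((\w.y) true))) in (\p.x)) (\q.true))
step 1: [delta@0.0.0.0] ((let x = (let y = (let z = true in (\u.false)) in ((\v.4) ((\w.y) true))) in (\p.x)) (\q.true))
step 2: [let@0.0.0] ((let x = (let y = (\u.false) in ((\v.4) ((\w.y) true))) in (\p.x)) (\q.true))
step 3: [let@0.0] ((let x = ((\v.4) ((\w.(\u.false)) true)) in (\p.x)) (\q.true))
step 4: [beta@0.0.1] ((let x = ((\v.4) (\u.false)) in (\p.x)) (\q.true))
step 5: [beta@0.0] ((let x = 4 in (\p.x)) (\q.true))
step 6: [let@0] ((\p.4) (\q.true))
step 7: [beta@root] 4

Answer: 4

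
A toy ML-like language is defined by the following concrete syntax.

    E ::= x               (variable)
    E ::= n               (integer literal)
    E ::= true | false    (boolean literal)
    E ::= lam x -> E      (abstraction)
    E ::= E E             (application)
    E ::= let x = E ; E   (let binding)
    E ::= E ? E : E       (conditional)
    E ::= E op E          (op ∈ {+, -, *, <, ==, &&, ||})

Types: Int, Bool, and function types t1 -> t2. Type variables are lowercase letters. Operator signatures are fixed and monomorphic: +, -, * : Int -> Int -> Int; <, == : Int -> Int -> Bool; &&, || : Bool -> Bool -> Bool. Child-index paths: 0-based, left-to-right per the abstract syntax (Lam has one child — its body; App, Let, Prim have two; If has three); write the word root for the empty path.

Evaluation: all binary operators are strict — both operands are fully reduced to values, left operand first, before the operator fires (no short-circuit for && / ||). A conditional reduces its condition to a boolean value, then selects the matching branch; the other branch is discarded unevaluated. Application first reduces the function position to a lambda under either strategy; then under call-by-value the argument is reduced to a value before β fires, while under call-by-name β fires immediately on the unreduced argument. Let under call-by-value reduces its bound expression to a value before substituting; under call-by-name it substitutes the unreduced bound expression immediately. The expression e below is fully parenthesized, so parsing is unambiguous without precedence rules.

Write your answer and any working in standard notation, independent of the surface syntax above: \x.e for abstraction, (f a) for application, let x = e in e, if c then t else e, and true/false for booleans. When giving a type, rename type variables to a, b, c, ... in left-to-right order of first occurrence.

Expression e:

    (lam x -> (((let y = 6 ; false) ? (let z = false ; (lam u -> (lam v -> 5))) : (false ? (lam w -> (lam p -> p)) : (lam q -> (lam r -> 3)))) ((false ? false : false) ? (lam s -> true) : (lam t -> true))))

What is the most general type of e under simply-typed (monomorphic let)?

Working:
let y : Int
  unify Bool ~ Bool
let z : Bool
\v._ : c -> Int
\u._ : b -> c -> Int
  unify Bool ~ Bool
p : e
\p._ : e -> e
\w._ : d -> e -> e
\r._ : g -> Int
\q._ : f -> g -> Int
  unify d -> e -> e ~ f -> g -> Int
  unify d ~ f
  unify e -> e ~ g -> Int
  unify e ~ g
  unify g ~ Int
  unify b -> c -> Int ~ f -> Int -> Int
  unify b ~ f
  unify c -> Int ~ Int -> Int
  unify c ~ Int
  unify Int ~ Int
  unify Bool ~ Bool
  unify Bool ~ Bool
  unify Bool ~ Bool
\s._ : h -> Bool
\t._ : i -> Bool
  unify h -> Bool ~ i -> Bool
  unify h ~ i
  unify Bool ~ Bool
  unify f -> Int -> Int ~ (i -> Bool) -> j
  unify f ~ i -> Bool
  unify Int -> Int ~ j
_ _ : Int -> Int
\x._ : a -> Int -> Int

Answer: a -> Int -> Int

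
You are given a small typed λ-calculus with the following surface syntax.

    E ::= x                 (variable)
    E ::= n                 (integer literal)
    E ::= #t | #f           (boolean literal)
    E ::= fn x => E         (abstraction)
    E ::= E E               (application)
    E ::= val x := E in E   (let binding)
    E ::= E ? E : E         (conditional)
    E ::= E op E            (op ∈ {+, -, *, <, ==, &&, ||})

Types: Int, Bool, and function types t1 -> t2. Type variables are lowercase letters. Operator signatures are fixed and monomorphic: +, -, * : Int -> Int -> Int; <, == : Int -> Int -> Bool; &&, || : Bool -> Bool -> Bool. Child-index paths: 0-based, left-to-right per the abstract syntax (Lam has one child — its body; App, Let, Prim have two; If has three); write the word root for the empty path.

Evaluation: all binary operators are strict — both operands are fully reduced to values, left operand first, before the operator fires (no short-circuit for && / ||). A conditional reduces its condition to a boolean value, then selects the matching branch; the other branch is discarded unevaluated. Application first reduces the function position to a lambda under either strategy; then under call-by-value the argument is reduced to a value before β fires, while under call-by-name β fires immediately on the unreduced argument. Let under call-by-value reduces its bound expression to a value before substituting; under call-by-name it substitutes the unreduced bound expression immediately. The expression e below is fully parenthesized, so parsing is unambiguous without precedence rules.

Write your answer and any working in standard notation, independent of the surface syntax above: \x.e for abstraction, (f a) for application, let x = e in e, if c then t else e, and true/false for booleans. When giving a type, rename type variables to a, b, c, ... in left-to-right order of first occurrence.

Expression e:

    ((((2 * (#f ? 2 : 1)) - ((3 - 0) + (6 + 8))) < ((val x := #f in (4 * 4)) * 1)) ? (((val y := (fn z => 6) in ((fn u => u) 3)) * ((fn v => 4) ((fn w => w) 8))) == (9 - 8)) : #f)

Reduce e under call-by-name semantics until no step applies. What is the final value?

Answer: false

Trace:
step 0: (if (((2 * (if false then 2 else 1)) - ((3 - 0) + (6 + 8))) < ((let x = false in (4 * 4)) * 1)) then (((let y = (\z.6) in ((\u.u) 3)) * ((\v.4) ((\w.w) 8))) == (9 - 8)) else false)
step 1: [if@0.0.0.1] (if (((2 * 1) - ((3 - 0) + (6 + 8))) < ((let x = false in (4 * 4)) * 1)) then (((let y = (\z.6) in ((\u.u) 3)) * ((\v.4) ((\w.w) 8))) == (9 - 8)) else false)
step 2: [delta@0.0.0] (if ((2 - ((3 - 0) + (6 + 8))) < ((let x = false in (4 * 4)) * 1)) then (((let y = (\z.6) in ((\u.u) 3)) * ((\v.4) ((\w.w) 8))) == (9 - 8)) else false)
step 3: [delta@0.0.1.0] (if ((2 - (3 + (6 + 8))) < ((let x = false in (4 * 4)) * 1)) then (((let y = (\z.6) in ((\u.u) 3)) * ((\v.4) ((\w.w) 8))) == (9 - 8)) else false)
step 4: [delta@0.0.1.1] (if ((2 - (3 + 14)) < ((let x = false in (4 * 4)) * 1)) then (((let y = (\z.6) in ((\u.u) 3)) * ((\v.4) ((\w.w) 8))) == (9 - 8)) else false)
step 5: [delta@0.0.1] (if ((2 - 17) < ((let x = false in (4 * 4)) * 1)) then (((let y = (\z.6) in ((\u.u) 3)) * ((\v.4) ((\w.w) 8))) == (9 - 8)) else false)
step 6: [delta@0.0] (if (-15 < ((let x = false in (4 * 4)) * 1)) then (((let y = (\z.6) in ((\u.u) 3)) * ((\v.4) ((\w.w) 8))) == (9 - 8)) else false)
step 7: [let@0.1.0] (if (-15 < ((4 * 4) * 1)) then (((let y = (\z.6) in ((\u.u) 3)) * ((\v.4) ((\w.w) 8))) == (9 - 8)) else false)
step 8: [delta@0.1.0] (if (-15 < (16 * 1)) then (((let y = (\z.6) in ((\u.u) 3)) * ((\v.4) ((\w.w) 8))) == (9 - 8)) else false)
step 9: [delta@0.1] (if (-15 < 16) then (((let y = (\z.6) in ((\u.u) 3)) * ((\v.4) ((\w.w) 8))) == (9 - 8)) else false)
step 10: [delta@0] (if true then (((let y = (\z.6) in ((\u.u) 3)) * ((\v.4) ((\w.w) 8))) == (9 - 8)) else false)
step 11: [if@root] (((let y = (\z.6) in ((\u.u) 3)) * ((\v.4) ((\w.w) 8))) == (9 - 8))
step 12: [let@0.0] ((((\u.u) 3) * ((\v.4) ((\w.w) 8))) == (9 - 8))
step 13: [beta@0.0] ((3 * ((\v.4) ((\w.w) 8))) == (9 - 8))
step 14: [beta@0.1] ((3 * 4) == (9 - 8))
step 15: [delta@0] (12 == (9 - 8))
step 16: [delta@1] (12 == 1)
step 17: [delta@root] false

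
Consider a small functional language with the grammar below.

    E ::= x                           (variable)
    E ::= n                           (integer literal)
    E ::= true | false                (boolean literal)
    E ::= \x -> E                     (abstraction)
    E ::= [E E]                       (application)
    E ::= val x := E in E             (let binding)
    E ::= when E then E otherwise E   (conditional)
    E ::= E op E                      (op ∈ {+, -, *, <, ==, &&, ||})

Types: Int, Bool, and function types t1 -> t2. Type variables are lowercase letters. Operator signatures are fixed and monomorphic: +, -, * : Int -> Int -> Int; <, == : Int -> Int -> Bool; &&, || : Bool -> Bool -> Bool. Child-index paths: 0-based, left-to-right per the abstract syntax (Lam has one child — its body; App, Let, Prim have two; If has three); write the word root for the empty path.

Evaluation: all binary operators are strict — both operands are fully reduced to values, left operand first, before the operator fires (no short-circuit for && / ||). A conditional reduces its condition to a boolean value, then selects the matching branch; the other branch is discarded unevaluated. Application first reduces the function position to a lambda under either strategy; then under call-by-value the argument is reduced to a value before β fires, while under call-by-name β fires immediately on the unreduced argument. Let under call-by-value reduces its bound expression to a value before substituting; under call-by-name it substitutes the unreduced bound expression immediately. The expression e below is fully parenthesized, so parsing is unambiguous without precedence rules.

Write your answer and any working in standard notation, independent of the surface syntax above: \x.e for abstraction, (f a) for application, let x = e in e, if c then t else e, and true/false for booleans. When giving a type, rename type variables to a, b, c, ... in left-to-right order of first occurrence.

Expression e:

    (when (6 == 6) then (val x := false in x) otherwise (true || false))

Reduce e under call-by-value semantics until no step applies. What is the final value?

Trace:
step 0: (if (6 == 6) then (let x = false in x) else (true || false))
step 1: [delta@0] (if true then (let x = false in x) else (true || false))
step 2: [if@root] (let x = false in x)
step 3: [let@root] false

Answer: false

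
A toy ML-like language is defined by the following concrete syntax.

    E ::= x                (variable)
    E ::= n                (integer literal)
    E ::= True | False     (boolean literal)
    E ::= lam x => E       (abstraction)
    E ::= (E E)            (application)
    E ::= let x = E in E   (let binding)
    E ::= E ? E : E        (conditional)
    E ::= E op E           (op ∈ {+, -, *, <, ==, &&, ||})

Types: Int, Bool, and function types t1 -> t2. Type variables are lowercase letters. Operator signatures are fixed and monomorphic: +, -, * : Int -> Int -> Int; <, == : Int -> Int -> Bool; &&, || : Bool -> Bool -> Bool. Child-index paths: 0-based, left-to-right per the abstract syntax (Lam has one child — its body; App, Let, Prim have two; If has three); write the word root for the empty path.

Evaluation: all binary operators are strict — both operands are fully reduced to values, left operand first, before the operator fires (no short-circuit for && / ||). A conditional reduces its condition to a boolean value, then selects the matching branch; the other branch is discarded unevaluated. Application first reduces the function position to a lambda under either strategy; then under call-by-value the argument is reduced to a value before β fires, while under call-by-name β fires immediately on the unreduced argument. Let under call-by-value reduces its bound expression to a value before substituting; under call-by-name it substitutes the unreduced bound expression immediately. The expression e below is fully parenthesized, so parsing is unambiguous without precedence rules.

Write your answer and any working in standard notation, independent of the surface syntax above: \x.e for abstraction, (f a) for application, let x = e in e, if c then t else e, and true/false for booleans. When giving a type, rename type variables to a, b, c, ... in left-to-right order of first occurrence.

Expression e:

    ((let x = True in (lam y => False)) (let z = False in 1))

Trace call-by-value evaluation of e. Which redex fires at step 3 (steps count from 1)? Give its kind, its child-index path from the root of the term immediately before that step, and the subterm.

Answer: beta at root : ((\y.false) 1)

Derivation:
step 0: ((let x = true in (\y.false)) (let z = false in 1))
step 1: [let@0] ((\y.false) (let z = false in 1))
step 2: [let@1] ((\y.false) 1)
step 3: [beta@root] false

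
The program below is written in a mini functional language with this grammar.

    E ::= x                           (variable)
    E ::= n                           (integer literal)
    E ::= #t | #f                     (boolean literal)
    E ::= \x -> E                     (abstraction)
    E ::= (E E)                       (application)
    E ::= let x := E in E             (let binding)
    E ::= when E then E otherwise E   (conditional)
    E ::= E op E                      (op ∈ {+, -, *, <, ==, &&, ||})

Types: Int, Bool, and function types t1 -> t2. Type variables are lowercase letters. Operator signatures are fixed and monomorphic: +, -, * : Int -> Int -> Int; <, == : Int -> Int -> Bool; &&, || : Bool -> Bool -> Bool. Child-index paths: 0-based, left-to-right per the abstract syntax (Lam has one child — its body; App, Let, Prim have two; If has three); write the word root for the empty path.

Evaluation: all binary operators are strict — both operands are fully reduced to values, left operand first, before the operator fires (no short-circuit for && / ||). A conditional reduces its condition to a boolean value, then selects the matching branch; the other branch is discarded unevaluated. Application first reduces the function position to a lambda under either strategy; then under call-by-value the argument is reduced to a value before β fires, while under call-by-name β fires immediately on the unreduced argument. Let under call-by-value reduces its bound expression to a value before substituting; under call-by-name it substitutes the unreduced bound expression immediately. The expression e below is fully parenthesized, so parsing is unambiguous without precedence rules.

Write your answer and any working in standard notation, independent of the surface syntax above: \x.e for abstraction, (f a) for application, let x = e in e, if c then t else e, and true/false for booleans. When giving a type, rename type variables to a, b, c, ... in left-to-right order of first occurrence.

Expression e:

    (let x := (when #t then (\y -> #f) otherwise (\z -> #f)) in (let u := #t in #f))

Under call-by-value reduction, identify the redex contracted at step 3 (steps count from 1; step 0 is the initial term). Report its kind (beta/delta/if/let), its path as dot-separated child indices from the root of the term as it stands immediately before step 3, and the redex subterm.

Derivation:
step 0: (let x = (if true then (\y.false) else (\z.false)) in (let u = true in false))
step 1: [if@0] (let x = (\y.false) in (let u = true in false))
step 2: [let@root] (let u = true in false)
step 3: [let@root] false

Answer: let at root : (let u = true in false)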